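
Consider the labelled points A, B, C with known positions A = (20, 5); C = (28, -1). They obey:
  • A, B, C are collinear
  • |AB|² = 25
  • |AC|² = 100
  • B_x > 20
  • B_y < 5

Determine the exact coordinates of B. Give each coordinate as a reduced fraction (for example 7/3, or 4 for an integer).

1. B_x = 24  [[A, B, C are collinear ⇒ -6x-8y+160=0] ∩ [|B−(20, 5)|²=25]]
2. B_y = 2  [[A, B, C are collinear ⇒ -6x-8y+160=0] ∩ [|B−(20, 5)|²=25]]
   so B = (24, 2)

B = (24, 2)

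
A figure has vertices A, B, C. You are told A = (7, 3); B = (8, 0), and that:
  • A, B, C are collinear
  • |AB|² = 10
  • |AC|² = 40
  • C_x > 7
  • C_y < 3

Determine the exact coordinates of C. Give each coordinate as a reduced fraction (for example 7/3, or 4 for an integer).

C = (9, -3)

1. C_x = 9  [[A, B, C are collinear ⇒ 3x+1y-24=0] ∩ [|C−(7, 3)|²=40]]
2. C_y = -3  [[A, B, C are collinear ⇒ 3x+1y-24=0] ∩ [|C−(7, 3)|²=40]]
   so C = (9, -3)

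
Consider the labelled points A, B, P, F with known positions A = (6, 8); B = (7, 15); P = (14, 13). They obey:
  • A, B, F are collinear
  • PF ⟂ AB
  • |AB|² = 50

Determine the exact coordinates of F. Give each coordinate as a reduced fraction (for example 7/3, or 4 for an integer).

1. F_x = 343/50  [[A, B, F are collinear ⇒ -7x+1y+34=0] ∩ [PF ⟂ AB ⇒ 1x+7y-105=0]]
2. F_y = 701/50  [[A, B, F are collinear ⇒ -7x+1y+34=0] ∩ [PF ⟂ AB ⇒ 1x+7y-105=0]]
   so F = (343/50, 701/50)

F = (343/50, 701/50)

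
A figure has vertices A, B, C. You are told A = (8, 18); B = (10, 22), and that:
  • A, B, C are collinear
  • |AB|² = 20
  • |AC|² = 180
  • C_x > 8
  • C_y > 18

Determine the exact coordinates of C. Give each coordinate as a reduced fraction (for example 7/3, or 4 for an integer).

1. C_x = 14  [[A, B, C are collinear ⇒ -4x+2y-4=0] ∩ [|C−(8, 18)|²=180]]
2. C_y = 30  [[A, B, C are collinear ⇒ -4x+2y-4=0] ∩ [|C−(8, 18)|²=180]]
   so C = (14, 30)

C = (14, 30)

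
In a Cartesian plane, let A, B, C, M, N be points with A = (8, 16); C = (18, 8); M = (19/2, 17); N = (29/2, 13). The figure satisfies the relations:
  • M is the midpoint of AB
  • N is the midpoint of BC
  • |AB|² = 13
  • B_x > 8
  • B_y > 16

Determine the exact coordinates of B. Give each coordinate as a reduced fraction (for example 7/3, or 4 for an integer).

B = (11, 18)

1. B_x = 11  [B = 2·M−A = 2·(19/2, 17)−(8, 16)]
2. B_y = 18  [B = 2·M−A = 2·(19/2, 17)−(8, 16)]
   so B = (11, 18)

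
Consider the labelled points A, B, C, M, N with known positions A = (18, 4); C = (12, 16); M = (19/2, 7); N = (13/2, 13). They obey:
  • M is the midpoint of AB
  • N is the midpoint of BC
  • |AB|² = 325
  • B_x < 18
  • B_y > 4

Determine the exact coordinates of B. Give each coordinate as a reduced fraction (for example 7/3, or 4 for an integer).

B = (1, 10)

1. B_x = 1  [B = 2·M−A = 2·(19/2, 7)−(18, 4)]
2. B_y = 10  [B = 2·M−A = 2·(19/2, 7)−(18, 4)]
   so B = (1, 10)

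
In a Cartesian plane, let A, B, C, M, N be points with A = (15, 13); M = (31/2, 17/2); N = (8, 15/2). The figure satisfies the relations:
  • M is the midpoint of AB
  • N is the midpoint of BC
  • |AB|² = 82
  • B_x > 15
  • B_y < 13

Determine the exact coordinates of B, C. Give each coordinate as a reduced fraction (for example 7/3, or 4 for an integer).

B = (16, 4)
C = (0, 11)

1. B_x = 16  [B = 2·M−A = 2·(31/2, 17/2)−(15, 13)]
2. B_y = 4  [B = 2·M−A = 2·(31/2, 17/2)−(15, 13)]
   so B = (16, 4)
3. C_x = 0  [C = 2·N−B = 2·(8, 15/2)−(16, 4)]
4. C_y = 11  [C = 2·N−B = 2·(8, 15/2)−(16, 4)]
   so C = (0, 11)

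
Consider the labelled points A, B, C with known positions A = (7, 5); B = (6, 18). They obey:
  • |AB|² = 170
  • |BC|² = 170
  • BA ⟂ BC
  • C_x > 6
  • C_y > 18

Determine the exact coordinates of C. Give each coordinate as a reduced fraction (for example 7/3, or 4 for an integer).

C = (19, 19)

1. C_x = 19  [[BA ⟂ BC ⇒ 1x-13y+228=0] ∩ [|C−(6, 18)|²=170]]
2. C_y = 19  [[BA ⟂ BC ⇒ 1x-13y+228=0] ∩ [|C−(6, 18)|²=170]]
   so C = (19, 19)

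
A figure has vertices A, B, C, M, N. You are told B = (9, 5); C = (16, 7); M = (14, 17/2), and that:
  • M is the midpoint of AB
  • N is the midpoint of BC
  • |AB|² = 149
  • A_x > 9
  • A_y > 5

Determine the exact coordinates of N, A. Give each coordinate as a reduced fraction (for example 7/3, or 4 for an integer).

1. A_x = 19  [A = 2·M−B = 2·(14, 17/2)−(9, 5)]
2. A_y = 12  [A = 2·M−B = 2·(14, 17/2)−(9, 5)]
   so A = (19, 12)
3. N_x = 25/2  [2·N = B+C = (9, 5)+(16, 7)]
4. N_y = 6  [2·N = B+C = (9, 5)+(16, 7)]
   so N = (25/2, 6)

N = (25/2, 6)
A = (19, 12)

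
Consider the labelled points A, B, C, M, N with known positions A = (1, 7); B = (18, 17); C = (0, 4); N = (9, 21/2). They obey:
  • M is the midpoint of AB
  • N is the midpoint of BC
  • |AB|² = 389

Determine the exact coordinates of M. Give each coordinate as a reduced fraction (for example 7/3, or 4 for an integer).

M = (19/2, 12)

1. M_x = 19/2  [2·M = A+B = (1, 7)+(18, 17)]
2. M_y = 12  [2·M = A+B = (1, 7)+(18, 17)]
   so M = (19/2, 12)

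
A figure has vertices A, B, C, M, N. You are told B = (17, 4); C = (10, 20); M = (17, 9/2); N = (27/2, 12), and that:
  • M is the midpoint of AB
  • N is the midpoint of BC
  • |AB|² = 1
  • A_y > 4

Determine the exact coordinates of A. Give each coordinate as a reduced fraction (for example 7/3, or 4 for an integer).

1. A_x = 17  [A = 2·M−B = 2·(17, 9/2)−(17, 4)]
2. A_y = 5  [A = 2·M−B = 2·(17, 9/2)−(17, 4)]
   so A = (17, 5)

A = (17, 5)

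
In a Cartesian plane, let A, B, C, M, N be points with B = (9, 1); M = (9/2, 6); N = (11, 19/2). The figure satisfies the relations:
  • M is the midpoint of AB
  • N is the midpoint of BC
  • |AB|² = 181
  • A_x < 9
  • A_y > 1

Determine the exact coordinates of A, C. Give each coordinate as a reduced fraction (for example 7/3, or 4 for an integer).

1. A_x = 0  [A = 2·M−B = 2·(9/2, 6)−(9, 1)]
2. A_y = 11  [A = 2·M−B = 2·(9/2, 6)−(9, 1)]
   so A = (0, 11)
3. C_x = 13  [C = 2·N−B = 2·(11, 19/2)−(9, 1)]
4. C_y = 18  [C = 2·N−B = 2·(11, 19/2)−(9, 1)]
   so C = (13, 18)

A = (0, 11)
C = (13, 18)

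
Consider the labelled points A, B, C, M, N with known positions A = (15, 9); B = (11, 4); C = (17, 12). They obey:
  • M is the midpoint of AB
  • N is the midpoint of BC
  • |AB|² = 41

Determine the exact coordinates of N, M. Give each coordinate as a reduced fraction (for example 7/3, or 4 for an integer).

N = (14, 8)
M = (13, 13/2)

1. M_x = 13  [2·M = A+B = (15, 9)+(11, 4)]
2. M_y = 13/2  [2·M = A+B = (15, 9)+(11, 4)]
   so M = (13, 13/2)
3. N_x = 14  [2·N = B+C = (11, 4)+(17, 12)]
4. N_y = 8  [2·N = B+C = (11, 4)+(17, 12)]
   so N = (14, 8)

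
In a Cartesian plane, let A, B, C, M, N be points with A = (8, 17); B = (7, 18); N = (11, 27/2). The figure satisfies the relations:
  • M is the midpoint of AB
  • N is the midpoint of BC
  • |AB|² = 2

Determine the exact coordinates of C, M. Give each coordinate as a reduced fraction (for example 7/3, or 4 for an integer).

1. M_x = 15/2  [2·M = A+B = (8, 17)+(7, 18)]
2. M_y = 35/2  [2·M = A+B = (8, 17)+(7, 18)]
   so M = (15/2, 35/2)
3. C_x = 15  [C = 2·N−B = 2·(11, 27/2)−(7, 18)]
4. C_y = 9  [C = 2·N−B = 2·(11, 27/2)−(7, 18)]
   so C = (15, 9)

C = (15, 9)
M = (15/2, 35/2)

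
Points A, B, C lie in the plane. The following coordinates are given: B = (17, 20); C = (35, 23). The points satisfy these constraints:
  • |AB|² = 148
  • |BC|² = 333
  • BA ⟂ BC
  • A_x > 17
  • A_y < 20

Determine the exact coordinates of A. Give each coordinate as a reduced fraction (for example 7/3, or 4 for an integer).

A = (19, 8)

1. A_x = 19  [[BA ⟂ BC ⇒ 18x+3y-366=0] ∩ [|A−(17, 20)|²=148]]
2. A_y = 8  [[BA ⟂ BC ⇒ 18x+3y-366=0] ∩ [|A−(17, 20)|²=148]]
   so A = (19, 8)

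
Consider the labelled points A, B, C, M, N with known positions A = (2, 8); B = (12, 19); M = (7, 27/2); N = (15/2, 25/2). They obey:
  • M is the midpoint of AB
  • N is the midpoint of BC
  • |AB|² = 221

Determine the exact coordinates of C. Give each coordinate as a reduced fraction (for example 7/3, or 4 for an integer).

1. C_x = 3  [C = 2·N−B = 2·(15/2, 25/2)−(12, 19)]
2. C_y = 6  [C = 2·N−B = 2·(15/2, 25/2)−(12, 19)]
   so C = (3, 6)

C = (3, 6)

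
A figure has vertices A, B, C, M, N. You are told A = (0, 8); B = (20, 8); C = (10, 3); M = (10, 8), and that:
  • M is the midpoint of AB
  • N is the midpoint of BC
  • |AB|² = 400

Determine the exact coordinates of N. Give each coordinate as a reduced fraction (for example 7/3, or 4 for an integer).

N = (15, 11/2)

1. N_x = 15  [2·N = B+C = (20, 8)+(10, 3)]
2. N_y = 11/2  [2·N = B+C = (20, 8)+(10, 3)]
   so N = (15, 11/2)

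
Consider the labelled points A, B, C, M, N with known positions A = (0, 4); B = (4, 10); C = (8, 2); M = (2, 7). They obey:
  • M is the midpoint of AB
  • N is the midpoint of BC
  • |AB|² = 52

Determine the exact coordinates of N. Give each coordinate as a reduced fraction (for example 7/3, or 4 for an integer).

N = (6, 6)

1. N_x = 6  [2·N = B+C = (4, 10)+(8, 2)]
2. N_y = 6  [2·N = B+C = (4, 10)+(8, 2)]
   so N = (6, 6)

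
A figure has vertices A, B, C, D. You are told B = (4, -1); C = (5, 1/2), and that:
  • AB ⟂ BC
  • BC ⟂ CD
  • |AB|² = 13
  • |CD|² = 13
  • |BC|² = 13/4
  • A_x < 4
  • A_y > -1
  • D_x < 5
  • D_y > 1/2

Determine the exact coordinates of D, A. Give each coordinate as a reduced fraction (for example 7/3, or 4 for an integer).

1. D_x = 2  [[BC ⟂ CD ⇒ 1x+3/2y-23/4=0] ∩ [|D−(5, 1/2)|²=13]]
2. D_y = 5/2  [[BC ⟂ CD ⇒ 1x+3/2y-23/4=0] ∩ [|D−(5, 1/2)|²=13]]
   so D = (2, 5/2)
3. A_x = 1  [[AB ⟂ BC ⇒ -1x-3/2y+5/2=0] ∩ [|A−(4, -1)|²=13]]
4. A_y = 1  [[AB ⟂ BC ⇒ -1x-3/2y+5/2=0] ∩ [|A−(4, -1)|²=13]]
   so A = (1, 1)

D = (2, 5/2)
A = (1, 1)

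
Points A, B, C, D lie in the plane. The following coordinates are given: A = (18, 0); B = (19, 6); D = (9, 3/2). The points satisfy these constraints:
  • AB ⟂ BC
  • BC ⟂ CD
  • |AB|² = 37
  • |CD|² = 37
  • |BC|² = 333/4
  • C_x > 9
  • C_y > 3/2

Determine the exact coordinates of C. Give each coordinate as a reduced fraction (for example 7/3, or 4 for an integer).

1. C_x = 10  [[AB ⟂ BC ⇒ 1x+6y-55=0] ∩ [|C−(9, 3/2)|²=37]]
2. C_y = 15/2  [[AB ⟂ BC ⇒ 1x+6y-55=0] ∩ [|C−(9, 3/2)|²=37]]
   so C = (10, 15/2)

C = (10, 15/2)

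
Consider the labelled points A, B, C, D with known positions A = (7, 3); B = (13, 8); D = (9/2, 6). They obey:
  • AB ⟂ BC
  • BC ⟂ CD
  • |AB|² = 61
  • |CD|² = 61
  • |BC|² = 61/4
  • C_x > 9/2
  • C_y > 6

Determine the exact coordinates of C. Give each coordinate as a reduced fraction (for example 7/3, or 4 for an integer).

1. C_x = 21/2  [[AB ⟂ BC ⇒ 6x+5y-118=0] ∩ [|C−(9/2, 6)|²=61]]
2. C_y = 11  [[AB ⟂ BC ⇒ 6x+5y-118=0] ∩ [|C−(9/2, 6)|²=61]]
   so C = (21/2, 11)

C = (21/2, 11)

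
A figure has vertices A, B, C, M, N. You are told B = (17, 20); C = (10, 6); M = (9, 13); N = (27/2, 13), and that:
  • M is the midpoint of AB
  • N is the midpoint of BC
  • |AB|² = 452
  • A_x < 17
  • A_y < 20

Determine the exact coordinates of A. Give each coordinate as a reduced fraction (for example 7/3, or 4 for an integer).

1. A_x = 1  [A = 2·M−B = 2·(9, 13)−(17, 20)]
2. A_y = 6  [A = 2·M−B = 2·(9, 13)−(17, 20)]
   so A = (1, 6)

A = (1, 6)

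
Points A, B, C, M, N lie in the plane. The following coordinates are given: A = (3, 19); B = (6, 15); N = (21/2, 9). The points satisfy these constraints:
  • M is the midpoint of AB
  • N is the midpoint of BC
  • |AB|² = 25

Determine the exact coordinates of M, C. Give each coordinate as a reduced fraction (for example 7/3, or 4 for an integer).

1. M_x = 9/2  [2·M = A+B = (3, 19)+(6, 15)]
2. M_y = 17  [2·M = A+B = (3, 19)+(6, 15)]
   so M = (9/2, 17)
3. C_x = 15  [C = 2·N−B = 2·(21/2, 9)−(6, 15)]
4. C_y = 3  [C = 2·N−B = 2·(21/2, 9)−(6, 15)]
   so C = (15, 3)

M = (9/2, 17)
C = (15, 3)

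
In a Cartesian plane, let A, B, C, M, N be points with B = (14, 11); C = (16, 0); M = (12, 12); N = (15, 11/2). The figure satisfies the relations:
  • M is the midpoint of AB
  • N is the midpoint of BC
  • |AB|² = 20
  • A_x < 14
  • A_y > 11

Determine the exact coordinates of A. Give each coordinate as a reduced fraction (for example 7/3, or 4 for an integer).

1. A_x = 10  [A = 2·M−B = 2·(12, 12)−(14, 11)]
2. A_y = 13  [A = 2·M−B = 2·(12, 12)−(14, 11)]
   so A = (10, 13)

A = (10, 13)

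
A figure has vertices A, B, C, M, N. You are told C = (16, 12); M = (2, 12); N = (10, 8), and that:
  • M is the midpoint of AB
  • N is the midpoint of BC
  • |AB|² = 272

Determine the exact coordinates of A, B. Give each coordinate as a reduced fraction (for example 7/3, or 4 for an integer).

A = (0, 20)
B = (4, 4)

1. B_x = 4  [B = 2·N−C = 2·(10, 8)−(16, 12)]
2. B_y = 4  [B = 2·N−C = 2·(10, 8)−(16, 12)]
   so B = (4, 4)
3. A_x = 0  [A = 2·M−B = 2·(2, 12)−(4, 4)]
4. A_y = 20  [A = 2·M−B = 2·(2, 12)−(4, 4)]
   so A = (0, 20)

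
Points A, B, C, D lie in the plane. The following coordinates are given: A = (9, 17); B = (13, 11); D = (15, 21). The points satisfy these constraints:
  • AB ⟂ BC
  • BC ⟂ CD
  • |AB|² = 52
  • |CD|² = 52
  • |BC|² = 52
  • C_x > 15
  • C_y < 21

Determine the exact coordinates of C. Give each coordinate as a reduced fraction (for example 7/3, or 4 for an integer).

C = (19, 15)

1. C_x = 19  [[AB ⟂ BC ⇒ 4x-6y+14=0] ∩ [|C−(15, 21)|²=52]]
2. C_y = 15  [[AB ⟂ BC ⇒ 4x-6y+14=0] ∩ [|C−(15, 21)|²=52]]
   so C = (19, 15)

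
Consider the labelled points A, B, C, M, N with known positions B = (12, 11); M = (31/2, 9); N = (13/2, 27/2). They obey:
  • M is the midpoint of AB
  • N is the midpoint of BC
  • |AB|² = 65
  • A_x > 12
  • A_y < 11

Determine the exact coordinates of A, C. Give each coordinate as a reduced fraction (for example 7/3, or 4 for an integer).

A = (19, 7)
C = (1, 16)

1. A_x = 19  [A = 2·M−B = 2·(31/2, 9)−(12, 11)]
2. A_y = 7  [A = 2·M−B = 2·(31/2, 9)−(12, 11)]
   so A = (19, 7)
3. C_x = 1  [C = 2·N−B = 2·(13/2, 27/2)−(12, 11)]
4. C_y = 16  [C = 2·N−B = 2·(13/2, 27/2)−(12, 11)]
   so C = (1, 16)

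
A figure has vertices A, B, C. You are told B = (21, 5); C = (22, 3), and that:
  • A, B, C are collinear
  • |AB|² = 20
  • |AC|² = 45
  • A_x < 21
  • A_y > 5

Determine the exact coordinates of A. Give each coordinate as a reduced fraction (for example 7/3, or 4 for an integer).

1. A_x = 19  [[A, B, C are collinear ⇒ 2x+1y-47=0] ∩ [|A−(21, 5)|²=20]]
2. A_y = 9  [[A, B, C are collinear ⇒ 2x+1y-47=0] ∩ [|A−(21, 5)|²=20]]
   so A = (19, 9)

A = (19, 9)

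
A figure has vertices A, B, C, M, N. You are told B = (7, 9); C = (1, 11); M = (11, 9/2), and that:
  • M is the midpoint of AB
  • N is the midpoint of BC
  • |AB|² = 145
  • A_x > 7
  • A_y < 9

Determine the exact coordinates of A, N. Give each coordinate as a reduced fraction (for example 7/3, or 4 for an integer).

1. A_x = 15  [A = 2·M−B = 2·(11, 9/2)−(7, 9)]
2. A_y = 0  [A = 2·M−B = 2·(11, 9/2)−(7, 9)]
   so A = (15, 0)
3. N_x = 4  [2·N = B+C = (7, 9)+(1, 11)]
4. N_y = 10  [2·N = B+C = (7, 9)+(1, 11)]
   so N = (4, 10)

A = (15, 0)
N = (4, 10)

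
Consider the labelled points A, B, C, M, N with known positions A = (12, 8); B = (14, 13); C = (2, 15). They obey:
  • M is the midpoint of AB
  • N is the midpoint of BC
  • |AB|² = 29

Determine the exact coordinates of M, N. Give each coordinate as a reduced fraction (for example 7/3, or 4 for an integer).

1. M_x = 13  [2·M = A+B = (12, 8)+(14, 13)]
2. M_y = 21/2  [2·M = A+B = (12, 8)+(14, 13)]
   so M = (13, 21/2)
3. N_x = 8  [2·N = B+C = (14, 13)+(2, 15)]
4. N_y = 14  [2·N = B+C = (14, 13)+(2, 15)]
   so N = (8, 14)

M = (13, 21/2)
N = (8, 14)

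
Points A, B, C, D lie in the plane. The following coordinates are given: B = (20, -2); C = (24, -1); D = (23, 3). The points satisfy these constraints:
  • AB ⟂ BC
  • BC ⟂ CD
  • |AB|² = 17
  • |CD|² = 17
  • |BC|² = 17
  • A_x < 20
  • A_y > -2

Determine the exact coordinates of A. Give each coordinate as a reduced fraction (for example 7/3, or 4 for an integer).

A = (19, 2)

1. A_x = 19  [[AB ⟂ BC ⇒ -4x-1y+78=0] ∩ [|A−(20, -2)|²=17]]
2. A_y = 2  [[AB ⟂ BC ⇒ -4x-1y+78=0] ∩ [|A−(20, -2)|²=17]]
   so A = (19, 2)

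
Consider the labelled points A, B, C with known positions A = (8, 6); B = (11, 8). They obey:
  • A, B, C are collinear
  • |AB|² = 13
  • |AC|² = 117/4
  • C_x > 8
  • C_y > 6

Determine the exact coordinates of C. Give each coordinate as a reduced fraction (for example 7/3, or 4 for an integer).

1. C_x = 25/2  [[A, B, C are collinear ⇒ -2x+3y-2=0] ∩ [|C−(8, 6)|²=117/4]]
2. C_y = 9  [[A, B, C are collinear ⇒ -2x+3y-2=0] ∩ [|C−(8, 6)|²=117/4]]
   so C = (25/2, 9)

C = (25/2, 9)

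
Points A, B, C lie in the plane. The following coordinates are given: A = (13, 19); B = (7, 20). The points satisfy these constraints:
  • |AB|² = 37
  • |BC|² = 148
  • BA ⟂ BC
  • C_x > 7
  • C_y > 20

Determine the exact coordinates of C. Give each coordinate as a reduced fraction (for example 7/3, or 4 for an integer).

C = (9, 32)

1. C_x = 9  [[BA ⟂ BC ⇒ 6x-1y-22=0] ∩ [|C−(7, 20)|²=148]]
2. C_y = 32  [[BA ⟂ BC ⇒ 6x-1y-22=0] ∩ [|C−(7, 20)|²=148]]
   so C = (9, 32)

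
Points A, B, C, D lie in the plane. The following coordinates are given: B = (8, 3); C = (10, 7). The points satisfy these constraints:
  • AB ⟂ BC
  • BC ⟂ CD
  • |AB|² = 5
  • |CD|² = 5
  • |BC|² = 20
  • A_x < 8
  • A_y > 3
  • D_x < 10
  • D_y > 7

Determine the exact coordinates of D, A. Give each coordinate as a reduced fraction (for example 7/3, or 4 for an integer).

1. D_x = 8  [[BC ⟂ CD ⇒ 2x+4y-48=0] ∩ [|D−(10, 7)|²=5]]
2. D_y = 8  [[BC ⟂ CD ⇒ 2x+4y-48=0] ∩ [|D−(10, 7)|²=5]]
   so D = (8, 8)
3. A_x = 6  [[AB ⟂ BC ⇒ -2x-4y+28=0] ∩ [|A−(8, 3)|²=5]]
4. A_y = 4  [[AB ⟂ BC ⇒ -2x-4y+28=0] ∩ [|A−(8, 3)|²=5]]
   so A = (6, 4)

D = (8, 8)
A = (6, 4)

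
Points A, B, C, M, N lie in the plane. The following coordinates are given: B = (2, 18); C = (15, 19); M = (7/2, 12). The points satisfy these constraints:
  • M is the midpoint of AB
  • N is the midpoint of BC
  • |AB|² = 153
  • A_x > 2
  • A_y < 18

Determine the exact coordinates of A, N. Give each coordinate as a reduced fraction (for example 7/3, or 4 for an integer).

A = (5, 6)
N = (17/2, 37/2)

1. A_x = 5  [A = 2·M−B = 2·(7/2, 12)−(2, 18)]
2. A_y = 6  [A = 2·M−B = 2·(7/2, 12)−(2, 18)]
   so A = (5, 6)
3. N_x = 17/2  [2·N = B+C = (2, 18)+(15, 19)]
4. N_y = 37/2  [2·N = B+C = (2, 18)+(15, 19)]
   so N = (17/2, 37/2)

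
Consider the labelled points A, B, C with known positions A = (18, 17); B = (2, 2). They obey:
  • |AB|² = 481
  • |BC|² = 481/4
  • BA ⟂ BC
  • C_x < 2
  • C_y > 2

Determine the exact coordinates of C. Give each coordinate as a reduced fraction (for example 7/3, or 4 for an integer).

C = (-11/2, 10)

1. C_x = -11/2  [[BA ⟂ BC ⇒ 16x+15y-62=0] ∩ [|C−(2, 2)|²=481/4]]
2. C_y = 10  [[BA ⟂ BC ⇒ 16x+15y-62=0] ∩ [|C−(2, 2)|²=481/4]]
   so C = (-11/2, 10)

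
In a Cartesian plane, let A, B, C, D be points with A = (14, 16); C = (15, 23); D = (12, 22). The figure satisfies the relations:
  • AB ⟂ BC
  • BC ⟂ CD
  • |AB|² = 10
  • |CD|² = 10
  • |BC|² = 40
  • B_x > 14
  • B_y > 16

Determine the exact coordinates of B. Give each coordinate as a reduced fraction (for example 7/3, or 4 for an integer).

1. B_x = 17  [[BC ⟂ CD ⇒ 3x+1y-68=0] ∩ [|B−(14, 16)|²=10]]
2. B_y = 17  [[BC ⟂ CD ⇒ 3x+1y-68=0] ∩ [|B−(14, 16)|²=10]]
   so B = (17, 17)

B = (17, 17)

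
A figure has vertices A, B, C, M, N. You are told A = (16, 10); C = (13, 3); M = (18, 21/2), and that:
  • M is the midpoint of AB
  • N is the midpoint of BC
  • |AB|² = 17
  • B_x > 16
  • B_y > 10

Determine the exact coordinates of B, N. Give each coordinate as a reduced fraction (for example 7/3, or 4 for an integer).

B = (20, 11)
N = (33/2, 7)

1. B_x = 20  [B = 2·M−A = 2·(18, 21/2)−(16, 10)]
2. B_y = 11  [B = 2·M−A = 2·(18, 21/2)−(16, 10)]
   so B = (20, 11)
3. N_x = 33/2  [2·N = B+C = (20, 11)+(13, 3)]
4. N_y = 7  [2·N = B+C = (20, 11)+(13, 3)]
   so N = (33/2, 7)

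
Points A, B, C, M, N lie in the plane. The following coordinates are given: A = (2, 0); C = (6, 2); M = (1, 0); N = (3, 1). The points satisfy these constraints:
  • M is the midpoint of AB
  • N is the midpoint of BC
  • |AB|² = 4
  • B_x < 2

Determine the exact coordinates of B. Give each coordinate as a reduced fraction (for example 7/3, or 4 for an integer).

1. B_x = 0  [B = 2·M−A = 2·(1, 0)−(2, 0)]
2. B_y = 0  [B = 2·M−A = 2·(1, 0)−(2, 0)]
   so B = (0, 0)

B = (0, 0)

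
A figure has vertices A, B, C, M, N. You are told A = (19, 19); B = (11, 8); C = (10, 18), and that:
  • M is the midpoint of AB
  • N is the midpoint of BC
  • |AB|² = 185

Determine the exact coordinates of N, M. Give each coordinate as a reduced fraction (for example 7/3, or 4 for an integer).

1. M_x = 15  [2·M = A+B = (19, 19)+(11, 8)]
2. M_y = 27/2  [2·M = A+B = (19, 19)+(11, 8)]
   so M = (15, 27/2)
3. N_x = 21/2  [2·N = B+C = (11, 8)+(10, 18)]
4. N_y = 13  [2·N = B+C = (11, 8)+(10, 18)]
   so N = (21/2, 13)

N = (21/2, 13)
M = (15, 27/2)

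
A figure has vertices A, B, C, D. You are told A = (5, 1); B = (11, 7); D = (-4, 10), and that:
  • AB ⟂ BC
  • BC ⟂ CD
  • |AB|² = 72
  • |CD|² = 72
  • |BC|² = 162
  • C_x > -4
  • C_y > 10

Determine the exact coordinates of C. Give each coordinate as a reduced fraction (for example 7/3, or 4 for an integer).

1. C_x = 2  [[AB ⟂ BC ⇒ 6x+6y-108=0] ∩ [|C−(-4, 10)|²=72]]
2. C_y = 16  [[AB ⟂ BC ⇒ 6x+6y-108=0] ∩ [|C−(-4, 10)|²=72]]
   so C = (2, 16)

C = (2, 16)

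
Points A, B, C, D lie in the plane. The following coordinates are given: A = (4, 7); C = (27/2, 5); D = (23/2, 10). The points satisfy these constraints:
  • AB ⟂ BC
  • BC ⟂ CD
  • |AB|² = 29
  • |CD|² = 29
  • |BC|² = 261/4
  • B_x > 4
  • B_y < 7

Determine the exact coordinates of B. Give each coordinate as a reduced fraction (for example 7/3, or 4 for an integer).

1. B_x = 6  [[BC ⟂ CD ⇒ 2x-5y-2=0] ∩ [|B−(4, 7)|²=29]]
2. B_y = 2  [[BC ⟂ CD ⇒ 2x-5y-2=0] ∩ [|B−(4, 7)|²=29]]
   so B = (6, 2)

B = (6, 2)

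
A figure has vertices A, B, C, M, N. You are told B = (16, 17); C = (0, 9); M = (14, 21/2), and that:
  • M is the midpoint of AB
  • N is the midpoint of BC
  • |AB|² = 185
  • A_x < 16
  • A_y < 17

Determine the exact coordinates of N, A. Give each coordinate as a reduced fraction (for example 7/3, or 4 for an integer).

1. A_x = 12  [A = 2·M−B = 2·(14, 21/2)−(16, 17)]
2. A_y = 4  [A = 2·M−B = 2·(14, 21/2)−(16, 17)]
   so A = (12, 4)
3. N_x = 8  [2·N = B+C = (16, 17)+(0, 9)]
4. N_y = 13  [2·N = B+C = (16, 17)+(0, 9)]
   so N = (8, 13)

N = (8, 13)
A = (12, 4)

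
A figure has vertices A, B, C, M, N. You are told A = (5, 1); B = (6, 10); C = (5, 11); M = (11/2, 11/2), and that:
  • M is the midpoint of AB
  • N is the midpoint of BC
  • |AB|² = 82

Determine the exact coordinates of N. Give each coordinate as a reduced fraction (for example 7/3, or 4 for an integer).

1. N_x = 11/2  [2·N = B+C = (6, 10)+(5, 11)]
2. N_y = 21/2  [2·N = B+C = (6, 10)+(5, 11)]
   so N = (11/2, 21/2)

N = (11/2, 21/2)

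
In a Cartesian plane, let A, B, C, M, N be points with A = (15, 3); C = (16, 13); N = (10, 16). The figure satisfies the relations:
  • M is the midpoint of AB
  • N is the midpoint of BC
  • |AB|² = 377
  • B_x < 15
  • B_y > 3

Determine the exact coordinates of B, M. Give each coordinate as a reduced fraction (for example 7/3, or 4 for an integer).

1. B_x = 4  [B = 2·N−C = 2·(10, 16)−(16, 13)]
2. B_y = 19  [B = 2·N−C = 2·(10, 16)−(16, 13)]
   so B = (4, 19)
3. M_x = 19/2  [2·M = A+B = (15, 3)+(4, 19)]
4. M_y = 11  [2·M = A+B = (15, 3)+(4, 19)]
   so M = (19/2, 11)

B = (4, 19)
M = (19/2, 11)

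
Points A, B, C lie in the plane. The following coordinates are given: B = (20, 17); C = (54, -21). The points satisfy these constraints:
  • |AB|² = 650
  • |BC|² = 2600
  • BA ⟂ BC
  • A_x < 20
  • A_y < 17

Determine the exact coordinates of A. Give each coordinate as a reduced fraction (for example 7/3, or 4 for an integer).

A = (1, 0)

1. A_x = 1  [[BA ⟂ BC ⇒ 34x-38y-34=0] ∩ [|A−(20, 17)|²=650]]
2. A_y = 0  [[BA ⟂ BC ⇒ 34x-38y-34=0] ∩ [|A−(20, 17)|²=650]]
   so A = (1, 0)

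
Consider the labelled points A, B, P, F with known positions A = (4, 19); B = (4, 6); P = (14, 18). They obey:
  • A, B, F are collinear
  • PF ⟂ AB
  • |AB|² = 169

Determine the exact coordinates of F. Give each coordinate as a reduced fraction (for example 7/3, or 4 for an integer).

F = (4, 18)

1. F_x = 4  [[A, B, F are collinear ⇒ 13x-52=0] ∩ [PF ⟂ AB ⇒ -13y+234=0]]
2. F_y = 18  [[A, B, F are collinear ⇒ 13x-52=0] ∩ [PF ⟂ AB ⇒ -13y+234=0]]
   so F = (4, 18)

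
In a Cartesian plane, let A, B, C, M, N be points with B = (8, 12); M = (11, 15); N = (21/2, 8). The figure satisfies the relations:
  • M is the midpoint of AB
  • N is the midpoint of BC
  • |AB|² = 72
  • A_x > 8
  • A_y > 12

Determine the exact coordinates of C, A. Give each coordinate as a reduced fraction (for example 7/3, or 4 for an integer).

C = (13, 4)
A = (14, 18)

1. A_x = 14  [A = 2·M−B = 2·(11, 15)−(8, 12)]
2. A_y = 18  [A = 2·M−B = 2·(11, 15)−(8, 12)]
   so A = (14, 18)
3. C_x = 13  [C = 2·N−B = 2·(21/2, 8)−(8, 12)]
4. C_y = 4  [C = 2·N−B = 2·(21/2, 8)−(8, 12)]
   so C = (13, 4)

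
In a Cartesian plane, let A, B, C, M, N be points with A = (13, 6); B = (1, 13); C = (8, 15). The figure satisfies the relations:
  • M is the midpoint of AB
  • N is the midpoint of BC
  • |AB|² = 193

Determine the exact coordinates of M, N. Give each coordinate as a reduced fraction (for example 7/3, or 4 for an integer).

M = (7, 19/2)
N = (9/2, 14)

1. M_x = 7  [2·M = A+B = (13, 6)+(1, 13)]
2. M_y = 19/2  [2·M = A+B = (13, 6)+(1, 13)]
   so M = (7, 19/2)
3. N_x = 9/2  [2·N = B+C = (1, 13)+(8, 15)]
4. N_y = 14  [2·N = B+C = (1, 13)+(8, 15)]
   so N = (9/2, 14)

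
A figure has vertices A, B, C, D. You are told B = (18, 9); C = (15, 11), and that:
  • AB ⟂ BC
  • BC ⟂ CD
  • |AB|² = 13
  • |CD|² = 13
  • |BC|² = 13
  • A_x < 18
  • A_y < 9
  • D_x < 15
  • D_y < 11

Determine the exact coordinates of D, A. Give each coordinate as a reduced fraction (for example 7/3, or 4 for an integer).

1. D_x = 13  [[BC ⟂ CD ⇒ -3x+2y+23=0] ∩ [|D−(15, 11)|²=13]]
2. D_y = 8  [[BC ⟂ CD ⇒ -3x+2y+23=0] ∩ [|D−(15, 11)|²=13]]
   so D = (13, 8)
3. A_x = 16  [[AB ⟂ BC ⇒ 3x-2y-36=0] ∩ [|A−(18, 9)|²=13]]
4. A_y = 6  [[AB ⟂ BC ⇒ 3x-2y-36=0] ∩ [|A−(18, 9)|²=13]]
   so A = (16, 6)

D = (13, 8)
A = (16, 6)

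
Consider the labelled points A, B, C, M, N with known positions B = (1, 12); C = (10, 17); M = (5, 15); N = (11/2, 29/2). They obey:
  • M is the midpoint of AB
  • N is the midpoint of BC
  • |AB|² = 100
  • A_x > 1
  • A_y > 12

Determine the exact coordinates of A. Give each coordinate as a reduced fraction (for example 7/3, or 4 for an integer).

1. A_x = 9  [A = 2·M−B = 2·(5, 15)−(1, 12)]
2. A_y = 18  [A = 2·M−B = 2·(5, 15)−(1, 12)]
   so A = (9, 18)

A = (9, 18)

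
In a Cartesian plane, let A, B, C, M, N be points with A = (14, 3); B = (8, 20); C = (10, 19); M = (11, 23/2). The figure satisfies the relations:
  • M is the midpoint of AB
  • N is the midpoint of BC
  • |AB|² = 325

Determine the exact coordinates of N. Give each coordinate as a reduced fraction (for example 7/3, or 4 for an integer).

1. N_x = 9  [2·N = B+C = (8, 20)+(10, 19)]
2. N_y = 39/2  [2·N = B+C = (8, 20)+(10, 19)]
   so N = (9, 39/2)

N = (9, 39/2)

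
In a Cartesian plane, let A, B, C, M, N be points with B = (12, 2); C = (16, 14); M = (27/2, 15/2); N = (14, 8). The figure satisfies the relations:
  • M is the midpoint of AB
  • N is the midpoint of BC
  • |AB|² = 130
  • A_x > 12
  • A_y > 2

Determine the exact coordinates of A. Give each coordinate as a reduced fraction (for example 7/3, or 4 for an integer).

1. A_x = 15  [A = 2·M−B = 2·(27/2, 15/2)−(12, 2)]
2. A_y = 13  [A = 2·M−B = 2·(27/2, 15/2)−(12, 2)]
   so A = (15, 13)

A = (15, 13)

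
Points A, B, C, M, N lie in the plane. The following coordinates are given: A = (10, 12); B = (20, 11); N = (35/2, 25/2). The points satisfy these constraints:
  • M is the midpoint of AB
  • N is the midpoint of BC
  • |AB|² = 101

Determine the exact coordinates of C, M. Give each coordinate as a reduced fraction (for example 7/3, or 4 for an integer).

C = (15, 14)
M = (15, 23/2)

1. M_x = 15  [2·M = A+B = (10, 12)+(20, 11)]
2. M_y = 23/2  [2·M = A+B = (10, 12)+(20, 11)]
   so M = (15, 23/2)
3. C_x = 15  [C = 2·N−B = 2·(35/2, 25/2)−(20, 11)]
4. C_y = 14  [C = 2·N−B = 2·(35/2, 25/2)−(20, 11)]
   so C = (15, 14)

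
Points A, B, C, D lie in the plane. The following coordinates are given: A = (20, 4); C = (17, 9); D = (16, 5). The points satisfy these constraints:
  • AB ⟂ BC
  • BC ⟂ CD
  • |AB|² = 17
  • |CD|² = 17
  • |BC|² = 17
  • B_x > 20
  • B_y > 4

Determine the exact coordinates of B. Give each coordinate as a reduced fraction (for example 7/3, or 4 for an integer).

B = (21, 8)

1. B_x = 21  [[BC ⟂ CD ⇒ 1x+4y-53=0] ∩ [|B−(20, 4)|²=17]]
2. B_y = 8  [[BC ⟂ CD ⇒ 1x+4y-53=0] ∩ [|B−(20, 4)|²=17]]
   so B = (21, 8)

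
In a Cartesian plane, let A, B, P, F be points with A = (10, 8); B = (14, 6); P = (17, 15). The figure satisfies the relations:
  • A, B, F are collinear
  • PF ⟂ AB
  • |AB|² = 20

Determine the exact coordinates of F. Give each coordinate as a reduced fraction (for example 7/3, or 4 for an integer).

F = (64/5, 33/5)

1. F_x = 64/5  [[A, B, F are collinear ⇒ 2x+4y-52=0] ∩ [PF ⟂ AB ⇒ 4x-2y-38=0]]
2. F_y = 33/5  [[A, B, F are collinear ⇒ 2x+4y-52=0] ∩ [PF ⟂ AB ⇒ 4x-2y-38=0]]
   so F = (64/5, 33/5)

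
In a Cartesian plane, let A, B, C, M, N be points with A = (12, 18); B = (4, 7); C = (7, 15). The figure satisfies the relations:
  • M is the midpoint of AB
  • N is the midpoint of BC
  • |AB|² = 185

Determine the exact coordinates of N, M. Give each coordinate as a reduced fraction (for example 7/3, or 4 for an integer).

N = (11/2, 11)
M = (8, 25/2)

1. M_x = 8  [2·M = A+B = (12, 18)+(4, 7)]
2. M_y = 25/2  [2·M = A+B = (12, 18)+(4, 7)]
   so M = (8, 25/2)
3. N_x = 11/2  [2·N = B+C = (4, 7)+(7, 15)]
4. N_y = 11  [2·N = B+C = (4, 7)+(7, 15)]
   so N = (11/2, 11)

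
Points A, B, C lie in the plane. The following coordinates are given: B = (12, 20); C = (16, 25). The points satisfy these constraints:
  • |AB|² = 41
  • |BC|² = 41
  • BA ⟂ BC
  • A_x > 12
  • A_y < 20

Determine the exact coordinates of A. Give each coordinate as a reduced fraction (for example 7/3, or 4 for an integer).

1. A_x = 17  [[BA ⟂ BC ⇒ 4x+5y-148=0] ∩ [|A−(12, 20)|²=41]]
2. A_y = 16  [[BA ⟂ BC ⇒ 4x+5y-148=0] ∩ [|A−(12, 20)|²=41]]
   so A = (17, 16)

A = (17, 16)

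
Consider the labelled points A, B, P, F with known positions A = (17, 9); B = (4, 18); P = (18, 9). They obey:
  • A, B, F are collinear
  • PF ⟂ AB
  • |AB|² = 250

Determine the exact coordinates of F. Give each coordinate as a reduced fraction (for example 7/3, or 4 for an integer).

F = (4419/250, 2133/250)

1. F_x = 4419/250  [[A, B, F are collinear ⇒ -9x-13y+270=0] ∩ [PF ⟂ AB ⇒ -13x+9y+153=0]]
2. F_y = 2133/250  [[A, B, F are collinear ⇒ -9x-13y+270=0] ∩ [PF ⟂ AB ⇒ -13x+9y+153=0]]
   so F = (4419/250, 2133/250)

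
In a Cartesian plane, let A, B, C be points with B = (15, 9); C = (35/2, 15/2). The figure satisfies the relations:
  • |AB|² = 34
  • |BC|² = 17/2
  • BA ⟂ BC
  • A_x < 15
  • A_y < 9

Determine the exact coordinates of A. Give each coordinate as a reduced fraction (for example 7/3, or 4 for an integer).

1. A_x = 12  [[BA ⟂ BC ⇒ 5/2x-3/2y-24=0] ∩ [|A−(15, 9)|²=34]]
2. A_y = 4  [[BA ⟂ BC ⇒ 5/2x-3/2y-24=0] ∩ [|A−(15, 9)|²=34]]
   so A = (12, 4)

A = (12, 4)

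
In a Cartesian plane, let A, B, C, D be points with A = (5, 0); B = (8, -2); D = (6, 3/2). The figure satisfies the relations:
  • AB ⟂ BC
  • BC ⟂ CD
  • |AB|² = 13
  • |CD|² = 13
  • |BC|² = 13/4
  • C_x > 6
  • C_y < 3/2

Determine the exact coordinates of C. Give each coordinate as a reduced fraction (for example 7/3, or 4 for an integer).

1. C_x = 9  [[AB ⟂ BC ⇒ 3x-2y-28=0] ∩ [|C−(6, 3/2)|²=13]]
2. C_y = -1/2  [[AB ⟂ BC ⇒ 3x-2y-28=0] ∩ [|C−(6, 3/2)|²=13]]
   so C = (9, -1/2)

C = (9, -1/2)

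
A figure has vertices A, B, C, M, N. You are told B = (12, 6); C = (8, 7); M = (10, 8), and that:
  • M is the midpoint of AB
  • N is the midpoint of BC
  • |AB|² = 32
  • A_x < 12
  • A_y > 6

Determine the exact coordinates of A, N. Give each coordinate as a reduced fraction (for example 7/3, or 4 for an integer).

1. A_x = 8  [A = 2·M−B = 2·(10, 8)−(12, 6)]
2. A_y = 10  [A = 2·M−B = 2·(10, 8)−(12, 6)]
   so A = (8, 10)
3. N_x = 10  [2·N = B+C = (12, 6)+(8, 7)]
4. N_y = 13/2  [2·N = B+C = (12, 6)+(8, 7)]
   so N = (10, 13/2)

A = (8, 10)
N = (10, 13/2)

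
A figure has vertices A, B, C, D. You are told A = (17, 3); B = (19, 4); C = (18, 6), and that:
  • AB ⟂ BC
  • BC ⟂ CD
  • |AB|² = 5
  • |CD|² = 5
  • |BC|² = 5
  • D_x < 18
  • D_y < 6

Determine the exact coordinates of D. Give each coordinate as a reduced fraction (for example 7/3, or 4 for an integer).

1. D_x = 16  [[BC ⟂ CD ⇒ -1x+2y+6=0] ∩ [|D−(18, 6)|²=5]]
2. D_y = 5  [[BC ⟂ CD ⇒ -1x+2y+6=0] ∩ [|D−(18, 6)|²=5]]
   so D = (16, 5)

D = (16, 5)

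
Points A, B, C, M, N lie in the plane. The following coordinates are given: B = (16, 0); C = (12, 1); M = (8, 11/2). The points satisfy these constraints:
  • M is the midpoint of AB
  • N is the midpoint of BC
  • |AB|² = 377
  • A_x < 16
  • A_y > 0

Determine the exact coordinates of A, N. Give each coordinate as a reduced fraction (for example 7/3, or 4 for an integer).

A = (0, 11)
N = (14, 1/2)

1. A_x = 0  [A = 2·M−B = 2·(8, 11/2)−(16, 0)]
2. A_y = 11  [A = 2·M−B = 2·(8, 11/2)−(16, 0)]
   so A = (0, 11)
3. N_x = 14  [2·N = B+C = (16, 0)+(12, 1)]
4. N_y = 1/2  [2·N = B+C = (16, 0)+(12, 1)]
   so N = (14, 1/2)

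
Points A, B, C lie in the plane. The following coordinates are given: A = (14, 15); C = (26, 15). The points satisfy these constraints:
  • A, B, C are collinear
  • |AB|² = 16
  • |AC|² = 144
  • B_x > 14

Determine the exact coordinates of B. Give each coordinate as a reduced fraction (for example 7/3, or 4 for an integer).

B = (18, 15)

1. B_x = 18  [[A, B, C are collinear ⇒ -12y+180=0] ∩ [|B−(14, 15)|²=16]]
2. B_y = 15  [[A, B, C are collinear ⇒ -12y+180=0] ∩ [|B−(14, 15)|²=16]]
   so B = (18, 15)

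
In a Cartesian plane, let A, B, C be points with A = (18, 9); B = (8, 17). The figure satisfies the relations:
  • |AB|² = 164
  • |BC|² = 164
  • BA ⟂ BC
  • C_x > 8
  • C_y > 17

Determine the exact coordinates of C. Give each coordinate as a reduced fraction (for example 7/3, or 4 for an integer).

C = (16, 27)

1. C_x = 16  [[BA ⟂ BC ⇒ 10x-8y+56=0] ∩ [|C−(8, 17)|²=164]]
2. C_y = 27  [[BA ⟂ BC ⇒ 10x-8y+56=0] ∩ [|C−(8, 17)|²=164]]
   so C = (16, 27)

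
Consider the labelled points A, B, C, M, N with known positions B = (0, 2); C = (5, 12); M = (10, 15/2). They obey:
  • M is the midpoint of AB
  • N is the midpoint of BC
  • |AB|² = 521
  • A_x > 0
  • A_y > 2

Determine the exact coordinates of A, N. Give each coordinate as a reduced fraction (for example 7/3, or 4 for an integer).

A = (20, 13)
N = (5/2, 7)

1. A_x = 20  [A = 2·M−B = 2·(10, 15/2)−(0, 2)]
2. A_y = 13  [A = 2·M−B = 2·(10, 15/2)−(0, 2)]
   so A = (20, 13)
3. N_x = 5/2  [2·N = B+C = (0, 2)+(5, 12)]
4. N_y = 7  [2·N = B+C = (0, 2)+(5, 12)]
   so N = (5/2, 7)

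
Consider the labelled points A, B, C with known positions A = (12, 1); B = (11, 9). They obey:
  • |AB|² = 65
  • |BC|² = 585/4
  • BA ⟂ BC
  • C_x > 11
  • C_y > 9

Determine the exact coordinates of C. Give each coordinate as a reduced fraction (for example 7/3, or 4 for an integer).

1. C_x = 23  [[BA ⟂ BC ⇒ 1x-8y+61=0] ∩ [|C−(11, 9)|²=585/4]]
2. C_y = 21/2  [[BA ⟂ BC ⇒ 1x-8y+61=0] ∩ [|C−(11, 9)|²=585/4]]
   so C = (23, 21/2)

C = (23, 21/2)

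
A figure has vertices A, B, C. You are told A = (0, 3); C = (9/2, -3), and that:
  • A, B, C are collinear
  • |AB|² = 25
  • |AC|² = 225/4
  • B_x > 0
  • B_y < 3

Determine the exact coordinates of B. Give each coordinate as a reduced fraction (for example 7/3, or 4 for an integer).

B = (3, -1)

1. B_x = 3  [[A, B, C are collinear ⇒ -6x-9/2y+27/2=0] ∩ [|B−(0, 3)|²=25]]
2. B_y = -1  [[A, B, C are collinear ⇒ -6x-9/2y+27/2=0] ∩ [|B−(0, 3)|²=25]]
   so B = (3, -1)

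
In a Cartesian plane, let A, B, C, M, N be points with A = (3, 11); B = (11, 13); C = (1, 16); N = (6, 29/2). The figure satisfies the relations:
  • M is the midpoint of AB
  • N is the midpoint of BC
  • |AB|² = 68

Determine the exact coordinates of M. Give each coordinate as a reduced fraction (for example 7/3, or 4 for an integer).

1. M_x = 7  [2·M = A+B = (3, 11)+(11, 13)]
2. M_y = 12  [2·M = A+B = (3, 11)+(11, 13)]
   so M = (7, 12)

M = (7, 12)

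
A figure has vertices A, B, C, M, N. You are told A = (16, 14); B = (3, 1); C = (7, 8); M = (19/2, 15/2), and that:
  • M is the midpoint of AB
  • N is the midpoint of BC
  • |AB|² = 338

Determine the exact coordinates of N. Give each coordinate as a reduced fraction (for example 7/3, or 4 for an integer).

1. N_x = 5  [2·N = B+C = (3, 1)+(7, 8)]
2. N_y = 9/2  [2·N = B+C = (3, 1)+(7, 8)]
   so N = (5, 9/2)

N = (5, 9/2)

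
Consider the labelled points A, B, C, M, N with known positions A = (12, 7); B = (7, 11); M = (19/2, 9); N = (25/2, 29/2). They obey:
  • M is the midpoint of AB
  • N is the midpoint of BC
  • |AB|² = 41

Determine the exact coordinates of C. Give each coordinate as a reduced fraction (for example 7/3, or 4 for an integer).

1. C_x = 18  [C = 2·N−B = 2·(25/2, 29/2)−(7, 11)]
2. C_y = 18  [C = 2·N−B = 2·(25/2, 29/2)−(7, 11)]
   so C = (18, 18)

C = (18, 18)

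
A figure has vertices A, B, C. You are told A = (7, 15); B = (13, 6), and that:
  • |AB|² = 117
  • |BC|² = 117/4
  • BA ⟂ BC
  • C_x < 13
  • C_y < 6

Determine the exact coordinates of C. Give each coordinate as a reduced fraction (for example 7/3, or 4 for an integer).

1. C_x = 17/2  [[BA ⟂ BC ⇒ -6x+9y+24=0] ∩ [|C−(13, 6)|²=117/4]]
2. C_y = 3  [[BA ⟂ BC ⇒ -6x+9y+24=0] ∩ [|C−(13, 6)|²=117/4]]
   so C = (17/2, 3)

C = (17/2, 3)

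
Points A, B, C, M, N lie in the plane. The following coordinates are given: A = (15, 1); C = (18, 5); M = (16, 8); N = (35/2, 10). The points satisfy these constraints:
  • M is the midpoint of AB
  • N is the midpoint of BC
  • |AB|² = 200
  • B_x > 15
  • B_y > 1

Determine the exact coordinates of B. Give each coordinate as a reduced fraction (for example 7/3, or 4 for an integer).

B = (17, 15)

1. B_x = 17  [B = 2·M−A = 2·(16, 8)−(15, 1)]
2. B_y = 15  [B = 2·M−A = 2·(16, 8)−(15, 1)]
   so B = (17, 15)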